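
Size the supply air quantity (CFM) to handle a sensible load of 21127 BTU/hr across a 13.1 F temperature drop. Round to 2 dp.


CFM = 21127 / (1.08 * 13.1) = 1493.29

1493.29 CFM


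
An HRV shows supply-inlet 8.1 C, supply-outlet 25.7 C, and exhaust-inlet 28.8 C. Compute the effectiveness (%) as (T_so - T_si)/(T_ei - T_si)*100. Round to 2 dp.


eff = (25.7-8.1)/(28.8-8.1)*100 = 85.02 %

85.02 %


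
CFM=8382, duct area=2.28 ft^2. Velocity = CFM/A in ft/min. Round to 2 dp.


V = 8382 / 2.28 = 3676.32 ft/min

3676.32 ft/min


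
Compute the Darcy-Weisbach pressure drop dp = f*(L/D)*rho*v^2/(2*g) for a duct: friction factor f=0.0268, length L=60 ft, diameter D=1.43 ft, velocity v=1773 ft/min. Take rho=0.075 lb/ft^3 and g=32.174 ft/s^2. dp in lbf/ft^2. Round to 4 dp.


v_fps = 1773/60 = 29.55 ft/s
dp = 0.0268*(60/1.43)*0.075*29.55^2/(2*32.174) = 1.1444 lbf/ft^2

1.1444 lbf/ft^2


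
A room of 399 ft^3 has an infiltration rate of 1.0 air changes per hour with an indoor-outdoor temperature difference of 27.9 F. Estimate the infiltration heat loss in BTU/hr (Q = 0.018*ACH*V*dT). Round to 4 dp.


Q = 0.018 * 1.0 * 399 * 27.9 = 200.3778 BTU/hr

200.3778 BTU/hr


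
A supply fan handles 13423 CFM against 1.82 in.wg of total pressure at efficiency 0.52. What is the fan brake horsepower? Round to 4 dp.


BHP = 13423 * 1.82 / (6356 * 0.52) = 7.3915 hp

7.3915 hp


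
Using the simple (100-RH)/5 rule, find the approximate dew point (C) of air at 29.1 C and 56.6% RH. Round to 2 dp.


Td = 29.1 - (100-56.6)/5 = 20.42 C

20.42 C


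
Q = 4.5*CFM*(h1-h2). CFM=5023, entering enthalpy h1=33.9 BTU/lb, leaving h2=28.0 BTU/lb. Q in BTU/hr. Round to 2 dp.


Q = 4.5 * 5023 * (33.9 - 28.0) = 133360.65 BTU/hr

133360.65 BTU/hr


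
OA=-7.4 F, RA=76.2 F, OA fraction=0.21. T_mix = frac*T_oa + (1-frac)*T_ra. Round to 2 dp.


T_mix = 0.21*(-7.4) + 0.79*76.2 = 58.64 F

58.64 F


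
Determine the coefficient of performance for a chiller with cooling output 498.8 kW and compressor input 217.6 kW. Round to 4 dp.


COP = 498.8 / 217.6 = 2.2923

2.2923


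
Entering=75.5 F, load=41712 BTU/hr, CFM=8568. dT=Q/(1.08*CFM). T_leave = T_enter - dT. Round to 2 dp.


dT = 41712/(1.08*8568) = 4.5077
T_leave = 75.5 - 4.5077 = 70.99 F

70.99 F


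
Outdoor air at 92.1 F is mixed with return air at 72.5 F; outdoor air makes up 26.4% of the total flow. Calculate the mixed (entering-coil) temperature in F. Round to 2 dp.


T_mix = 72.5 + (26.4/100)*(92.1-72.5) = 77.67 F

77.67 F


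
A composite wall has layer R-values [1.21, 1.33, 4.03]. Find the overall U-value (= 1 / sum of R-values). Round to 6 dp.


R_total = 1.21 + 1.33 + 4.03 = 6.57
U = 1/6.57 = 0.152207

0.152207


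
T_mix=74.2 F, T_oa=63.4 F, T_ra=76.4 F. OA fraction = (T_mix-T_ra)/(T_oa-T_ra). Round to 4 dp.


frac = (74.2 - 76.4) / (63.4 - 76.4) = 0.1692

0.1692


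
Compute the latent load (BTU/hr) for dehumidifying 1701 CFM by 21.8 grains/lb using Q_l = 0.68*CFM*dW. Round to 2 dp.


Q = 0.68 * 1701 * 21.8 = 25215.62 BTU/hr

25215.62 BTU/hr


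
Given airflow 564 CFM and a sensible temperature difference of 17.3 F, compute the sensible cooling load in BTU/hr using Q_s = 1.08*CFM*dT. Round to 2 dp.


Q = 1.08 * 564 * 17.3 = 10537.78 BTU/hr

10537.78 BTU/hr


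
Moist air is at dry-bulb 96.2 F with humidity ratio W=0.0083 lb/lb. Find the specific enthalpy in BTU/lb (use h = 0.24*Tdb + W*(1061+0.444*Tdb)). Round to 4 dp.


h = 0.24*96.2 + 0.0083*(1061+0.444*96.2) = 32.2488 BTU/lb

32.2488 BTU/lb


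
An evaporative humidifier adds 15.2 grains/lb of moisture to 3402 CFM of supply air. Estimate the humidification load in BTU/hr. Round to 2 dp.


Q = 0.68 * 3402 * 15.2 = 35163.07 BTU/hr

35163.07 BTU/hr


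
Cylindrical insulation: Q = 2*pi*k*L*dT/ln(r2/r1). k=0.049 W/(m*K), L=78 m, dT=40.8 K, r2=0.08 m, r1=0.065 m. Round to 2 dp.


Q = 2*pi*0.049*78*40.8/ln(0.08/0.065) = 4718.69 W

4718.69 W


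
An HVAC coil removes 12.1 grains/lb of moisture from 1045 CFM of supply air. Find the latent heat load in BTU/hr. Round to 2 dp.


Q = 0.68 * 1045 * 12.1 = 8598.26 BTU/hr

8598.26 BTU/hr


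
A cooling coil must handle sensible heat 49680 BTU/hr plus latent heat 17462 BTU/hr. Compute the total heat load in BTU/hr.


Qt = 49680 + 17462 = 67142 BTU/hr

67142 BTU/hr


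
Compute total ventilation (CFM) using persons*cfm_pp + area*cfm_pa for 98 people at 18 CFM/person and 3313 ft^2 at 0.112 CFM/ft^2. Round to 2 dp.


Total = 98*18 + 3313*0.112 = 2135.06 CFM

2135.06 CFM


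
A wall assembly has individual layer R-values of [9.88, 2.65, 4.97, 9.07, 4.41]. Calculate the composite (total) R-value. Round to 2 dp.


R_total = 9.88 + 2.65 + 4.97 + 9.07 + 4.41 = 30.98

30.98


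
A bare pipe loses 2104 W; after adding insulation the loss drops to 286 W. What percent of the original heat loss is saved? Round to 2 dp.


Savings = ((2104-286)/2104)*100 = 86.41 %

86.41 %


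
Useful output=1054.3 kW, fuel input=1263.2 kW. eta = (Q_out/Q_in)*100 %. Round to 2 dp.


eta = (1054.3/1263.2)*100 = 83.46 %

83.46 %


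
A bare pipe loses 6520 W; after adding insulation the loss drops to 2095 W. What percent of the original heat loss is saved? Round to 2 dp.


Savings = ((6520-2095)/6520)*100 = 67.87 %

67.87 %


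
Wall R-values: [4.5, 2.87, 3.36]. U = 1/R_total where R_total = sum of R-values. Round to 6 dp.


R_total = 4.5 + 2.87 + 3.36 = 10.73
U = 1/10.73 = 0.093197

0.093197


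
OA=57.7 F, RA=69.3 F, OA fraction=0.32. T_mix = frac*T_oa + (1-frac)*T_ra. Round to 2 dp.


T_mix = 0.32*57.7 + 0.68*69.3 = 65.59 F

65.59 F


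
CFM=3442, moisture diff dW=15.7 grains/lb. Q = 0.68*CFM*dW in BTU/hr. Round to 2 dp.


Q = 0.68 * 3442 * 15.7 = 36746.79 BTU/hr

36746.79 BTU/hr


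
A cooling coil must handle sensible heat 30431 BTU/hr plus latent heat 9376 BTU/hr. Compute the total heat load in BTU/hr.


Qt = 30431 + 9376 = 39807 BTU/hr

39807 BTU/hr


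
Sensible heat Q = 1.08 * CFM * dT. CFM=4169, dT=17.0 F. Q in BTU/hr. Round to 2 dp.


Q = 1.08 * 4169 * 17.0 = 76542.84 BTU/hr

76542.84 BTU/hr


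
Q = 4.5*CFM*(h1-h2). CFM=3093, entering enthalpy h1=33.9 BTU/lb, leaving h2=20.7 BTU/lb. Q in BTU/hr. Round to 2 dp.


Q = 4.5 * 3093 * (33.9 - 20.7) = 183724.20 BTU/hr

183724.20 BTU/hr


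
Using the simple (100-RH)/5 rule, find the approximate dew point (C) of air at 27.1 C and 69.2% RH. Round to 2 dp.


Td = 27.1 - (100-69.2)/5 = 20.94 C

20.94 C


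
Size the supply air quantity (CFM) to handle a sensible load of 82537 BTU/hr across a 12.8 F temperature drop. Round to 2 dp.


CFM = 82537 / (1.08 * 12.8) = 5970.56

5970.56 CFM


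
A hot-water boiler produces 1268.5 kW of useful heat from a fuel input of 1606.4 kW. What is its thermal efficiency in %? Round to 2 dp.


eta = (1268.5/1606.4)*100 = 78.97 %

78.97 %


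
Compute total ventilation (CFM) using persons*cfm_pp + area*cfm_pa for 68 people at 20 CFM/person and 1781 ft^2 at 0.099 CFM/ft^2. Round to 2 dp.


Total = 68*20 + 1781*0.099 = 1536.32 CFM

1536.32 CFM


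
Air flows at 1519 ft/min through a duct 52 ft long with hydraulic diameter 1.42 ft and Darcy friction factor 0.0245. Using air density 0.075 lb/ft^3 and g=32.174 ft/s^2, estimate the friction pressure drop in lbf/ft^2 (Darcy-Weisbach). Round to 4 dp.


v_fps = 1519/60 = 25.3167 ft/s
dp = 0.0245*(52/1.42)*0.075*25.3167^2/(2*32.174) = 0.6702 lbf/ft^2

0.6702 lbf/ft^2


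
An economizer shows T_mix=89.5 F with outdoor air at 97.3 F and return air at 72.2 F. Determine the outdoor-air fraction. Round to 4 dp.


frac = (89.5 - 72.2) / (97.3 - 72.2) = 0.6892

0.6892


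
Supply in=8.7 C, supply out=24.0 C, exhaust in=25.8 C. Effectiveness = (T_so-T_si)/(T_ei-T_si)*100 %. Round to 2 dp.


eff = (24.0-8.7)/(25.8-8.7)*100 = 89.47 %

89.47 %


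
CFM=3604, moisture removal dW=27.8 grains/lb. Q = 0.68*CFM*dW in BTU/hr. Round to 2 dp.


Q = 0.68 * 3604 * 27.8 = 68130.02 BTU/hr

68130.02 BTU/hr


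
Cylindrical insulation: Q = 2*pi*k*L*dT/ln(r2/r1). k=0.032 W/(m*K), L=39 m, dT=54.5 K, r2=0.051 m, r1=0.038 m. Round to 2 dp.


Q = 2*pi*0.032*39*54.5/ln(0.051/0.038) = 1452.41 W

1452.41 W


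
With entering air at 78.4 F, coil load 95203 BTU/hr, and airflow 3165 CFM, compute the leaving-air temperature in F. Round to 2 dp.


dT = 95203/(1.08*3165) = 27.8518
T_leave = 78.4 - 27.8518 = 50.55 F

50.55 F


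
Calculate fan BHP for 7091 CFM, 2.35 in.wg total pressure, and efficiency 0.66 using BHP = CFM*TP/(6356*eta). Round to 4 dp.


BHP = 7091 * 2.35 / (6356 * 0.66) = 3.9724 hp

3.9724 hp


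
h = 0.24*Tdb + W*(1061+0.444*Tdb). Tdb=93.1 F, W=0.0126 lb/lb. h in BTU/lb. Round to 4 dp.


h = 0.24*93.1 + 0.0126*(1061+0.444*93.1) = 36.2334 BTU/lb

36.2334 BTU/lb


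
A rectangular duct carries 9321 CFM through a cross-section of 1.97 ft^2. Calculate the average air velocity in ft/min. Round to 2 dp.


V = 9321 / 1.97 = 4731.47 ft/min

4731.47 ft/min


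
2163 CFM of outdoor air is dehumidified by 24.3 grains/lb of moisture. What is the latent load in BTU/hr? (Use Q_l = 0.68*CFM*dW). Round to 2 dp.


Q = 0.68 * 2163 * 24.3 = 35741.41 BTU/hr

35741.41 BTU/hr


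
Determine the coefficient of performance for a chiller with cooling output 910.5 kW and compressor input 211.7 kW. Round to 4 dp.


COP = 910.5 / 211.7 = 4.3009

4.3009


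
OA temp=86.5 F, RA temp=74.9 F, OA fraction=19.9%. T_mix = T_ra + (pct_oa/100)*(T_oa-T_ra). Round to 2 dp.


T_mix = 74.9 + (19.9/100)*(86.5-74.9) = 77.21 F

77.21 F


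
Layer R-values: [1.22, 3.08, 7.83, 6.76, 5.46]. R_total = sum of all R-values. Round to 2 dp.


R_total = 1.22 + 3.08 + 7.83 + 6.76 + 5.46 = 24.35

24.35


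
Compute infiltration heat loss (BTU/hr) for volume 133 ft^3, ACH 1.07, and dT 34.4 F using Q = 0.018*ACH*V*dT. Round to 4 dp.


Q = 0.018 * 1.07 * 133 * 34.4 = 88.1184 BTU/hr

88.1184 BTU/hr


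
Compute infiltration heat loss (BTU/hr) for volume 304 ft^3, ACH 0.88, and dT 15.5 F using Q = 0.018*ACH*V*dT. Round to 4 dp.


Q = 0.018 * 0.88 * 304 * 15.5 = 74.6381 BTU/hr

74.6381 BTU/hr


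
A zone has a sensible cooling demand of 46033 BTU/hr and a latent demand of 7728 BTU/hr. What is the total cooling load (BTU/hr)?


Qt = 46033 + 7728 = 53761 BTU/hr

53761 BTU/hr


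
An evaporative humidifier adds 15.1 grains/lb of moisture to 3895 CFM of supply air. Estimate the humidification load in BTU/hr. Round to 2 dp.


Q = 0.68 * 3895 * 15.1 = 39993.86 BTU/hr

39993.86 BTU/hr


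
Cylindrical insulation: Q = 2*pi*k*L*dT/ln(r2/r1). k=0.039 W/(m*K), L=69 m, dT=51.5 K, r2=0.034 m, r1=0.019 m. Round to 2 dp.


Q = 2*pi*0.039*69*51.5/ln(0.034/0.019) = 1496.36 W

1496.36 W


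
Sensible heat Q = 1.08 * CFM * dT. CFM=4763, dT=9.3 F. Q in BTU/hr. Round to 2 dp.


Q = 1.08 * 4763 * 9.3 = 47839.57 BTU/hr

47839.57 BTU/hr


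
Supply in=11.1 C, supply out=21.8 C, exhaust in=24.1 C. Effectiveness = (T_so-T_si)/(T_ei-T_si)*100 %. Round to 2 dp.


eff = (21.8-11.1)/(24.1-11.1)*100 = 82.31 %

82.31 %


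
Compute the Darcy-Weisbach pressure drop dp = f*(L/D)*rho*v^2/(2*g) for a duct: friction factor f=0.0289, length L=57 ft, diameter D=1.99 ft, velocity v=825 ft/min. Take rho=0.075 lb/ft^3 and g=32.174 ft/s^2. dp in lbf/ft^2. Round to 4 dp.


v_fps = 825/60 = 13.75 ft/s
dp = 0.0289*(57/1.99)*0.075*13.75^2/(2*32.174) = 0.1824 lbf/ft^2

0.1824 lbf/ft^2


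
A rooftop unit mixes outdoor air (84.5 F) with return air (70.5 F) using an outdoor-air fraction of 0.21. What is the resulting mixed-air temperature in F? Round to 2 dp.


T_mix = 0.21*84.5 + 0.79*70.5 = 73.44 F

73.44 F


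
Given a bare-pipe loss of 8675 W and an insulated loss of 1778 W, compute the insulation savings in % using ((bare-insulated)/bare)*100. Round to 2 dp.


Savings = ((8675-1778)/8675)*100 = 79.50 %

79.50 %


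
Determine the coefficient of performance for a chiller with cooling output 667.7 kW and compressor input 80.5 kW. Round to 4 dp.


COP = 667.7 / 80.5 = 8.2944

8.2944


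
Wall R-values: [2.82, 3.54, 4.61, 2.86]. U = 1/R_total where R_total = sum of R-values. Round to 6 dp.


R_total = 2.82 + 3.54 + 4.61 + 2.86 = 13.83
U = 1/13.83 = 0.072307

0.072307


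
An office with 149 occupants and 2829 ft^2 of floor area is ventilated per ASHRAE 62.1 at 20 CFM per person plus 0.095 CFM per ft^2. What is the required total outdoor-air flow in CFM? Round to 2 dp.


Total = 149*20 + 2829*0.095 = 3248.76 CFM

3248.76 CFM


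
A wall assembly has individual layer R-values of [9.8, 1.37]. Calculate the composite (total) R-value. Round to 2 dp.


R_total = 9.8 + 1.37 = 11.17

11.17


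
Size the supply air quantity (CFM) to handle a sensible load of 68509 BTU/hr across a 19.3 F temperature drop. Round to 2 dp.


CFM = 68509 / (1.08 * 19.3) = 3286.75

3286.75 CFM


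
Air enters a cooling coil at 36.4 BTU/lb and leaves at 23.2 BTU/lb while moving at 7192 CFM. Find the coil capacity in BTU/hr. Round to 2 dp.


Q = 4.5 * 7192 * (36.4 - 23.2) = 427204.80 BTU/hr

427204.80 BTU/hr


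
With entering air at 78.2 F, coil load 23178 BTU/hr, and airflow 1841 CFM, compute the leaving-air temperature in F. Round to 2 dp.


dT = 23178/(1.08*1841) = 11.6573
T_leave = 78.2 - 11.6573 = 66.54 F

66.54 F


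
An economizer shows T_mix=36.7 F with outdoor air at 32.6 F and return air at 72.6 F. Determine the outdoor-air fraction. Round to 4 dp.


frac = (36.7 - 72.6) / (32.6 - 72.6) = 0.8975

0.8975


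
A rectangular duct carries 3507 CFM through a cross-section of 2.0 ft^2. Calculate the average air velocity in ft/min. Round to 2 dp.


V = 3507 / 2.0 = 1753.50 ft/min

1753.50 ft/min


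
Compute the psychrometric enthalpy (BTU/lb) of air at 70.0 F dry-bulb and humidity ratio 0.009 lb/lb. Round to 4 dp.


h = 0.24*70.0 + 0.009*(1061+0.444*70.0) = 26.6287 BTU/lb

26.6287 BTU/lb


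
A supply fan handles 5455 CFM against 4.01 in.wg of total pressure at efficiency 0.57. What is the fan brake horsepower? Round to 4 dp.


BHP = 5455 * 4.01 / (6356 * 0.57) = 6.0378 hp

6.0378 hp


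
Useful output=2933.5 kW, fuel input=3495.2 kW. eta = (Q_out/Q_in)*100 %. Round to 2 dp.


eta = (2933.5/3495.2)*100 = 83.93 %

83.93 %


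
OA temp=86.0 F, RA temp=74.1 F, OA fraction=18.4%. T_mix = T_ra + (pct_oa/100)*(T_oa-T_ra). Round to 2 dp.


T_mix = 74.1 + (18.4/100)*(86.0-74.1) = 76.29 F

76.29 F


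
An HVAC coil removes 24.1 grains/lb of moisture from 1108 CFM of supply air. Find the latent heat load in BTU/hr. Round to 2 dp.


Q = 0.68 * 1108 * 24.1 = 18157.90 BTU/hr

18157.90 BTU/hr


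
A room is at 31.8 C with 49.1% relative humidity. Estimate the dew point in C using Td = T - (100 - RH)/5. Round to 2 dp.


Td = 31.8 - (100-49.1)/5 = 21.62 C

21.62 C


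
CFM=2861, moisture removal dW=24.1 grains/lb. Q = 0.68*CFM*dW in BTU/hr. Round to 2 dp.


Q = 0.68 * 2861 * 24.1 = 46886.07 BTU/hr

46886.07 BTU/hr


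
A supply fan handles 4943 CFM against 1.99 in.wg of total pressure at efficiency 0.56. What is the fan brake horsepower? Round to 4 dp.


BHP = 4943 * 1.99 / (6356 * 0.56) = 2.7636 hp

2.7636 hp


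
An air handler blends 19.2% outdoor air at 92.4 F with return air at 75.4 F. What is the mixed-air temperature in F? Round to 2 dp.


T_mix = 75.4 + (19.2/100)*(92.4-75.4) = 78.66 F

78.66 F


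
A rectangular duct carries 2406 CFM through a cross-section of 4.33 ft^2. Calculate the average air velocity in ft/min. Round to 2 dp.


V = 2406 / 4.33 = 555.66 ft/min

555.66 ft/min


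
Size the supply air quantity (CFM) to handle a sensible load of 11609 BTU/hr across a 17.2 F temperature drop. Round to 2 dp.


CFM = 11609 / (1.08 * 17.2) = 624.95

624.95 CFM


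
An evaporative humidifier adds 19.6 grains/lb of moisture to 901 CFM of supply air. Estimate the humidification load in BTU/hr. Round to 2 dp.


Q = 0.68 * 901 * 19.6 = 12008.53 BTU/hr

12008.53 BTU/hr


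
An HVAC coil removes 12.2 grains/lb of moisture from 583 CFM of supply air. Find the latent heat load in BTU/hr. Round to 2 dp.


Q = 0.68 * 583 * 12.2 = 4836.57 BTU/hr

4836.57 BTU/hr


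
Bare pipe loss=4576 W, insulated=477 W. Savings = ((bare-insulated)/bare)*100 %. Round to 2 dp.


Savings = ((4576-477)/4576)*100 = 89.58 %

89.58 %


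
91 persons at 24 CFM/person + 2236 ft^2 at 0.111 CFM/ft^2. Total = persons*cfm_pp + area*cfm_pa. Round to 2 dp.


Total = 91*24 + 2236*0.111 = 2432.20 CFM

2432.20 CFM


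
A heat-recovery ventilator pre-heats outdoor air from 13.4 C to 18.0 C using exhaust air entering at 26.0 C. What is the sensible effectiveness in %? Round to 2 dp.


eff = (18.0-13.4)/(26.0-13.4)*100 = 36.51 %

36.51 %


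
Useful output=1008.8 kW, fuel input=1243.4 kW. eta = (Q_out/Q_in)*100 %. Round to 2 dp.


eta = (1008.8/1243.4)*100 = 81.13 %

81.13 %


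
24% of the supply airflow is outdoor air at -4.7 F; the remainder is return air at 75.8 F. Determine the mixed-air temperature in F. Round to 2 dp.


T_mix = 0.24*(-4.7) + 0.76*75.8 = 56.48 F

56.48 F


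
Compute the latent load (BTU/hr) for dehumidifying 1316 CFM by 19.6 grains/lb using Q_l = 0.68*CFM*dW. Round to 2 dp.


Q = 0.68 * 1316 * 19.6 = 17539.65 BTU/hr

17539.65 BTU/hr


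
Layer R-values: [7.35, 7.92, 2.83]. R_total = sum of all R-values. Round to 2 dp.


R_total = 7.35 + 7.92 + 2.83 = 18.10

18.10


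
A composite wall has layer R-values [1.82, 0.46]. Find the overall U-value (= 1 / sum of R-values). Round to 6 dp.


R_total = 1.82 + 0.46 = 2.28
U = 1/2.28 = 0.438596

0.438596


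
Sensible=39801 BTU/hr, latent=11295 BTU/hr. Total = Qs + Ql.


Qt = 39801 + 11295 = 51096 BTU/hr

51096 BTU/hr


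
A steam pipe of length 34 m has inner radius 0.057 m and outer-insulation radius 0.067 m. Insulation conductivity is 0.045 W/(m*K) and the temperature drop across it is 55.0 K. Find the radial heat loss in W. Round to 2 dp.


Q = 2*pi*0.045*34*55.0/ln(0.067/0.057) = 3271.01 W

3271.01 W


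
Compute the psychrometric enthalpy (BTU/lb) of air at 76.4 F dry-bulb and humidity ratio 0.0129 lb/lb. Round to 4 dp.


h = 0.24*76.4 + 0.0129*(1061+0.444*76.4) = 32.4605 BTU/lb

32.4605 BTU/lb


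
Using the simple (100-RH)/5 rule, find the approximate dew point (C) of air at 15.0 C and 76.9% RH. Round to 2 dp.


Td = 15.0 - (100-76.9)/5 = 10.38 C

10.38 C


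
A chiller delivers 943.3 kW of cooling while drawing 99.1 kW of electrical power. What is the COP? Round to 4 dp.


COP = 943.3 / 99.1 = 9.5187

9.5187


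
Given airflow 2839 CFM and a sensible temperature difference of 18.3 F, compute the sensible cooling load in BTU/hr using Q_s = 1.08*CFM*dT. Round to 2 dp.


Q = 1.08 * 2839 * 18.3 = 56110.00 BTU/hr

56110.00 BTU/hr


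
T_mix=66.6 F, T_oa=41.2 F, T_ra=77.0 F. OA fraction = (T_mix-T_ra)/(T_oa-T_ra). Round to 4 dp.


frac = (66.6 - 77.0) / (41.2 - 77.0) = 0.2905

0.2905


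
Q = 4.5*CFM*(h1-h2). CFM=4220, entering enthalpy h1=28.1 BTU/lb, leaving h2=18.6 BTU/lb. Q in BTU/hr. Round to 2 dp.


Q = 4.5 * 4220 * (28.1 - 18.6) = 180405.00 BTU/hr

180405.00 BTU/hr


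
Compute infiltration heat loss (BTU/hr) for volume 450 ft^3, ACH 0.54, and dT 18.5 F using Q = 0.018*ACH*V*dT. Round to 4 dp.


Q = 0.018 * 0.54 * 450 * 18.5 = 80.9190 BTU/hr

80.9190 BTU/hr


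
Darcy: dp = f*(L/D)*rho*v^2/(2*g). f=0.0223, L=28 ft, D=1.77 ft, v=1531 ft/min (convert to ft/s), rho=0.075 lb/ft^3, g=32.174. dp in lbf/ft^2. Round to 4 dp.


v_fps = 1531/60 = 25.5167 ft/s
dp = 0.0223*(28/1.77)*0.075*25.5167^2/(2*32.174) = 0.2677 lbf/ft^2

0.2677 lbf/ft^2


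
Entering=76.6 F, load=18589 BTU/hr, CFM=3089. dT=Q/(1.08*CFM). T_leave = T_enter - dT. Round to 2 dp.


dT = 18589/(1.08*3089) = 5.5720
T_leave = 76.6 - 5.5720 = 71.03 F

71.03 F


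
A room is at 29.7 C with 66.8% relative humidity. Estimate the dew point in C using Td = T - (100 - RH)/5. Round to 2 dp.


Td = 29.7 - (100-66.8)/5 = 23.06 C

23.06 C


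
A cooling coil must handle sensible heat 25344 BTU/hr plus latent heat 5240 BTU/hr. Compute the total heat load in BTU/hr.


Qt = 25344 + 5240 = 30584 BTU/hr

30584 BTU/hr


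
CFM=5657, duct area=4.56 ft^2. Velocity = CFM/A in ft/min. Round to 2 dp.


V = 5657 / 4.56 = 1240.57 ft/min

1240.57 ft/min


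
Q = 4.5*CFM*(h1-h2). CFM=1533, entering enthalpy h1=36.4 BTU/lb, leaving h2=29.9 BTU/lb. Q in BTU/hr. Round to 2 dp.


Q = 4.5 * 1533 * (36.4 - 29.9) = 44840.25 BTU/hr

44840.25 BTU/hr


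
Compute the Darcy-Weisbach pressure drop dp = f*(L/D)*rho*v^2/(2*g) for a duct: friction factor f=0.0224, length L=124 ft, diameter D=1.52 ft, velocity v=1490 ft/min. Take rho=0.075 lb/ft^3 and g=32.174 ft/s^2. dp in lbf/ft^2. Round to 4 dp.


v_fps = 1490/60 = 24.8333 ft/s
dp = 0.0224*(124/1.52)*0.075*24.8333^2/(2*32.174) = 1.3135 lbf/ft^2

1.3135 lbf/ft^2


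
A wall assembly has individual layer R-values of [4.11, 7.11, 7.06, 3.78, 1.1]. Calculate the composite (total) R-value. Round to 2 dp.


R_total = 4.11 + 7.11 + 7.06 + 3.78 + 1.1 = 23.16

23.16


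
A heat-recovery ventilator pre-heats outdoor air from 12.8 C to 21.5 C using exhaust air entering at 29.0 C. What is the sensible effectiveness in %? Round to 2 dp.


eff = (21.5-12.8)/(29.0-12.8)*100 = 53.70 %

53.70 %


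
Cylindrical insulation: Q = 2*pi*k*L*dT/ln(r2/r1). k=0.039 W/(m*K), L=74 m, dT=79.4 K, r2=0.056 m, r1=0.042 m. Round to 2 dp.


Q = 2*pi*0.039*74*79.4/ln(0.056/0.042) = 5004.77 W

5004.77 W


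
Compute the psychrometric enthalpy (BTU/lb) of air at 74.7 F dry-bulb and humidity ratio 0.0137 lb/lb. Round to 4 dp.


h = 0.24*74.7 + 0.0137*(1061+0.444*74.7) = 32.9181 BTU/lb

32.9181 BTU/lb


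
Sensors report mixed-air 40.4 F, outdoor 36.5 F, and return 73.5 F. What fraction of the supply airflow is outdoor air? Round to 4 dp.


frac = (40.4 - 73.5) / (36.5 - 73.5) = 0.8946

0.8946


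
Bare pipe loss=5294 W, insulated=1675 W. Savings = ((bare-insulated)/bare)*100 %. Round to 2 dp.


Savings = ((5294-1675)/5294)*100 = 68.36 %

68.36 %


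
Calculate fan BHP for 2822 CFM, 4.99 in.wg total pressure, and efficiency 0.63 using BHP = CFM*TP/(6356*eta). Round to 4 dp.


BHP = 2822 * 4.99 / (6356 * 0.63) = 3.5167 hp

3.5167 hp


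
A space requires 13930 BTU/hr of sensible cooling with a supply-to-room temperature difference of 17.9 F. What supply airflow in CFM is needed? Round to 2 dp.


CFM = 13930 / (1.08 * 17.9) = 720.57

720.57 CFM


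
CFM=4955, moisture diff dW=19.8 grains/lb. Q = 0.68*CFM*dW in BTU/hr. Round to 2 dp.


Q = 0.68 * 4955 * 19.8 = 66714.12 BTU/hr

66714.12 BTU/hr


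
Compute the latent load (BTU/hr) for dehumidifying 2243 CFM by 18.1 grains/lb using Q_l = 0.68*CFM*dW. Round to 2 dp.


Q = 0.68 * 2243 * 18.1 = 27606.84 BTU/hr

27606.84 BTU/hr


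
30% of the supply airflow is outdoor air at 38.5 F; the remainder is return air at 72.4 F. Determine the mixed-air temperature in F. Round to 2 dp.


T_mix = 0.3*38.5 + 0.7*72.4 = 62.23 F

62.23 F


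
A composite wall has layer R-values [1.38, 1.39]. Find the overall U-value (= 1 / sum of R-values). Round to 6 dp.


R_total = 1.38 + 1.39 = 2.77
U = 1/2.77 = 0.361011

0.361011


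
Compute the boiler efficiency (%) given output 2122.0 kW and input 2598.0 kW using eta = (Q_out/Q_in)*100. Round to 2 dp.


eta = (2122.0/2598.0)*100 = 81.68 %

81.68 %


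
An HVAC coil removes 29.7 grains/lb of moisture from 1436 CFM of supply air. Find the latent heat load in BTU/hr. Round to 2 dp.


Q = 0.68 * 1436 * 29.7 = 29001.46 BTU/hr

29001.46 BTU/hr


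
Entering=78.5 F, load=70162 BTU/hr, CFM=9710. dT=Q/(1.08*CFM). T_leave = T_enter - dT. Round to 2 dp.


dT = 70162/(1.08*9710) = 6.6905
T_leave = 78.5 - 6.6905 = 71.81 F

71.81 F


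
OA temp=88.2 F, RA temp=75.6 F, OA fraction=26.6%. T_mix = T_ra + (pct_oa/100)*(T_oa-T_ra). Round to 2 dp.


T_mix = 75.6 + (26.6/100)*(88.2-75.6) = 78.95 F

78.95 F


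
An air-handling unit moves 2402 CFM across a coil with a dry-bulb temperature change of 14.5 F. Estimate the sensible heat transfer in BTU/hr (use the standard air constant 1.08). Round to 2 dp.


Q = 1.08 * 2402 * 14.5 = 37615.32 BTU/hr

37615.32 BTU/hr


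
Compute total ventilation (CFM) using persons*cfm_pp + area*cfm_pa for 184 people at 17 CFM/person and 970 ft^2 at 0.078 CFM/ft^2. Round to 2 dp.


Total = 184*17 + 970*0.078 = 3203.66 CFM

3203.66 CFM


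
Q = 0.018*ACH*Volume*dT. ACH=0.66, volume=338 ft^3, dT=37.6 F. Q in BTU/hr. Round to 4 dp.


Q = 0.018 * 0.66 * 338 * 37.6 = 150.9805 BTU/hr

150.9805 BTU/hr


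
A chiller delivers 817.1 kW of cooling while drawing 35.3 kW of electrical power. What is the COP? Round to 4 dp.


COP = 817.1 / 35.3 = 23.1473

23.1473


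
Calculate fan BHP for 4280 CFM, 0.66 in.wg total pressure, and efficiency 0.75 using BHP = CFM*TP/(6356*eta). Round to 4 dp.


BHP = 4280 * 0.66 / (6356 * 0.75) = 0.5926 hp

0.5926 hp


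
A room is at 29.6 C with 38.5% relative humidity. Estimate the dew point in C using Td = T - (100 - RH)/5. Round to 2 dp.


Td = 29.6 - (100-38.5)/5 = 17.30 C

17.30 C


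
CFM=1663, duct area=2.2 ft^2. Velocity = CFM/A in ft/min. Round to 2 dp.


V = 1663 / 2.2 = 755.91 ft/min

755.91 ft/min


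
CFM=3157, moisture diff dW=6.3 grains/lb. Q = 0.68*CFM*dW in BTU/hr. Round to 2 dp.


Q = 0.68 * 3157 * 6.3 = 13524.59 BTU/hr

13524.59 BTU/hr


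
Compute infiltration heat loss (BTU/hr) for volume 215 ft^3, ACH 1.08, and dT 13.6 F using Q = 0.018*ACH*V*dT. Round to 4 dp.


Q = 0.018 * 1.08 * 215 * 13.6 = 56.8426 BTU/hr

56.8426 BTU/hr


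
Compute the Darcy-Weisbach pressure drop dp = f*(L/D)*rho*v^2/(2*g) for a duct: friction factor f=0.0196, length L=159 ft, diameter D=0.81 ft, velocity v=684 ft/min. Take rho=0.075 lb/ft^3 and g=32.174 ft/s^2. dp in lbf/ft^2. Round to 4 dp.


v_fps = 684/60 = 11.4 ft/s
dp = 0.0196*(159/0.81)*0.075*11.4^2/(2*32.174) = 0.5828 lbf/ft^2

0.5828 lbf/ft^2


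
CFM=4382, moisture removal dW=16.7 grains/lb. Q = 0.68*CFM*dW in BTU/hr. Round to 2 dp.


Q = 0.68 * 4382 * 16.7 = 49761.99 BTU/hr

49761.99 BTU/hr


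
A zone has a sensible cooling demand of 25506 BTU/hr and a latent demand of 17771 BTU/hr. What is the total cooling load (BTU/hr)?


Qt = 25506 + 17771 = 43277 BTU/hr

43277 BTU/hr


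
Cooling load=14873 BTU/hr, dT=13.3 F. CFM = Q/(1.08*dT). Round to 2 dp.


CFM = 14873 / (1.08 * 13.3) = 1035.44

1035.44 CFM


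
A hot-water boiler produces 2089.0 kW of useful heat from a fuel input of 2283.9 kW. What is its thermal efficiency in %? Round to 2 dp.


eta = (2089.0/2283.9)*100 = 91.47 %

91.47 %


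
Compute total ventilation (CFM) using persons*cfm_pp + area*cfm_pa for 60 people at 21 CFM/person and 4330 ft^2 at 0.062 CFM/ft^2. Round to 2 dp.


Total = 60*21 + 4330*0.062 = 1528.46 CFM

1528.46 CFM


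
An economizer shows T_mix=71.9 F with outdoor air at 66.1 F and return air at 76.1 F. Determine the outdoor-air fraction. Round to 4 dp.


frac = (71.9 - 76.1) / (66.1 - 76.1) = 0.4200

0.4200


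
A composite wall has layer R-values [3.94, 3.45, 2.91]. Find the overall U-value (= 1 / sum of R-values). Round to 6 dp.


R_total = 3.94 + 3.45 + 2.91 = 10.30
U = 1/10.30 = 0.097087

0.097087


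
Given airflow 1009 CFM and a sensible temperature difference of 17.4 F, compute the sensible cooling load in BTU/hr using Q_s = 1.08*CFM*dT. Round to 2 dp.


Q = 1.08 * 1009 * 17.4 = 18961.13 BTU/hr

18961.13 BTU/hr


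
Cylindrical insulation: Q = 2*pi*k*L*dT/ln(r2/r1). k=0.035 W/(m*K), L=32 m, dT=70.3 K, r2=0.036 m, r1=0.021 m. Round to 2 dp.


Q = 2*pi*0.035*32*70.3/ln(0.036/0.021) = 917.84 W

917.84 W


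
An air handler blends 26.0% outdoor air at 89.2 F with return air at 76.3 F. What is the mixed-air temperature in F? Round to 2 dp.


T_mix = 76.3 + (26.0/100)*(89.2-76.3) = 79.65 F

79.65 F


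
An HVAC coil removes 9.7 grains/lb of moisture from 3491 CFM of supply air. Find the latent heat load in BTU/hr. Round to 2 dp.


Q = 0.68 * 3491 * 9.7 = 23026.64 BTU/hr

23026.64 BTU/hr


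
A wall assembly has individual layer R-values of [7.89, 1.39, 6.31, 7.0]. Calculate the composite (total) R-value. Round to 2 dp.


R_total = 7.89 + 1.39 + 6.31 + 7.0 = 22.59

22.59


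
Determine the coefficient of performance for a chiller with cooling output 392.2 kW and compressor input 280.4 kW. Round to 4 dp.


COP = 392.2 / 280.4 = 1.3987

1.3987


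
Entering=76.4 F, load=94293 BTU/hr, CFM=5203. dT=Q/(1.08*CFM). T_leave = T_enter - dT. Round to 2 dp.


dT = 94293/(1.08*5203) = 16.7804
T_leave = 76.4 - 16.7804 = 59.62 F

59.62 F


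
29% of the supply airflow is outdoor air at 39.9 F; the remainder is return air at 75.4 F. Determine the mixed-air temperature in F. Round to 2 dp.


T_mix = 0.29*39.9 + 0.71*75.4 = 65.11 F

65.11 F


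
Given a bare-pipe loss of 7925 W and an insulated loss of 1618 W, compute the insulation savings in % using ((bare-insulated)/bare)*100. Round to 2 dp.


Savings = ((7925-1618)/7925)*100 = 79.58 %

79.58 %


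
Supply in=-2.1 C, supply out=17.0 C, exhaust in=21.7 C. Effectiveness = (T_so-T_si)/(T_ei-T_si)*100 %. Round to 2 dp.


eff = (17.0-(-2.1))/(21.7-(-2.1))*100 = 80.25 %

80.25 %


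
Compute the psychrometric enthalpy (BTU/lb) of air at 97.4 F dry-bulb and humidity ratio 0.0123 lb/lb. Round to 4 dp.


h = 0.24*97.4 + 0.0123*(1061+0.444*97.4) = 36.9582 BTU/lb

36.9582 BTU/lb


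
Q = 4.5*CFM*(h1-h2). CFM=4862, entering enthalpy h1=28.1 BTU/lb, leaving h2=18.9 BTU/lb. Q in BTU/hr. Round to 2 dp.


Q = 4.5 * 4862 * (28.1 - 18.9) = 201286.80 BTU/hr

201286.80 BTU/hr


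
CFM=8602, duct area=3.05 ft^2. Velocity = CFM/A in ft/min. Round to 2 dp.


V = 8602 / 3.05 = 2820.33 ft/min

2820.33 ft/min


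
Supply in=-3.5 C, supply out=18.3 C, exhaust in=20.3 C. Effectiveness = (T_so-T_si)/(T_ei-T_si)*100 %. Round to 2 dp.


eff = (18.3-(-3.5))/(20.3-(-3.5))*100 = 91.60 %

91.60 %


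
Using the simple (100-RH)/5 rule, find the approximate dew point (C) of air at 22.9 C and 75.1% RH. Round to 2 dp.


Td = 22.9 - (100-75.1)/5 = 17.92 C

17.92 C


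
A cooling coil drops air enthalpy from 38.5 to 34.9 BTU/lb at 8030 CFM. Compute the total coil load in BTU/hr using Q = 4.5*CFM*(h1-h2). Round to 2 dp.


Q = 4.5 * 8030 * (38.5 - 34.9) = 130086.00 BTU/hr

130086.00 BTU/hr


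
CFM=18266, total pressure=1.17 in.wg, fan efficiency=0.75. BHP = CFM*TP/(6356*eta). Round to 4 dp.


BHP = 18266 * 1.17 / (6356 * 0.75) = 4.4832 hp

4.4832 hp


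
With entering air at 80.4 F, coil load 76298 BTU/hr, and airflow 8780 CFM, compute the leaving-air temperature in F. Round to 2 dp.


dT = 76298/(1.08*8780) = 8.0463
T_leave = 80.4 - 8.0463 = 72.35 F

72.35 F


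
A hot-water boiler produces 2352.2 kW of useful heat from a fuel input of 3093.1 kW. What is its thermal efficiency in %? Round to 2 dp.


eta = (2352.2/3093.1)*100 = 76.05 %

76.05 %


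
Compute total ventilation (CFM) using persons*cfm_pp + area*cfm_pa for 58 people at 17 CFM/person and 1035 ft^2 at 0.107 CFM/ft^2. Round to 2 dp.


Total = 58*17 + 1035*0.107 = 1096.75 CFM

1096.75 CFM


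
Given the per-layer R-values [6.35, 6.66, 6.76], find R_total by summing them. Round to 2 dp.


R_total = 6.35 + 6.66 + 6.76 = 19.77

19.77


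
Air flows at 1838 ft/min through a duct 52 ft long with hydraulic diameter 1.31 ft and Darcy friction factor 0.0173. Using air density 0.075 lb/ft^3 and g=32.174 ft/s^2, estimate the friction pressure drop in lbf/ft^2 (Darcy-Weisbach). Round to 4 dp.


v_fps = 1838/60 = 30.6333 ft/s
dp = 0.0173*(52/1.31)*0.075*30.6333^2/(2*32.174) = 0.7511 lbf/ft^2

0.7511 lbf/ft^2


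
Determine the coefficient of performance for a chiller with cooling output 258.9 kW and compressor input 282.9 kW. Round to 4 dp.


COP = 258.9 / 282.9 = 0.9152

0.9152


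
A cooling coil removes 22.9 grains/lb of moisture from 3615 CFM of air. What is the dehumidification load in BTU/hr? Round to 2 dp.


Q = 0.68 * 3615 * 22.9 = 56292.78 BTU/hr

56292.78 BTU/hr


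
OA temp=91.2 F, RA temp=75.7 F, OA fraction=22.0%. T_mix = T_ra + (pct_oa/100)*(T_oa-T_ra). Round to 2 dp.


T_mix = 75.7 + (22.0/100)*(91.2-75.7) = 79.11 F

79.11 F


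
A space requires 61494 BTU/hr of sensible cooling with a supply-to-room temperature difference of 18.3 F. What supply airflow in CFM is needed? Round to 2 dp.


CFM = 61494 / (1.08 * 18.3) = 3111.41

3111.41 CFM


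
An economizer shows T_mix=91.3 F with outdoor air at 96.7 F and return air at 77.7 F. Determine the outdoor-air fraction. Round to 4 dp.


frac = (91.3 - 77.7) / (96.7 - 77.7) = 0.7158

0.7158


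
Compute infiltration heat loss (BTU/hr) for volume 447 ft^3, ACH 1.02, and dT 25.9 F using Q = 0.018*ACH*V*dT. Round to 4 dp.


Q = 0.018 * 1.02 * 447 * 25.9 = 212.5592 BTU/hr

212.5592 BTU/hr


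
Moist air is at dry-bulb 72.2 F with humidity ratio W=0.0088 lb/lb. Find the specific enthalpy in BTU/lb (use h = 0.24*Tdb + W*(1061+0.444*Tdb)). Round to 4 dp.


h = 0.24*72.2 + 0.0088*(1061+0.444*72.2) = 26.9469 BTU/lb

26.9469 BTU/lb


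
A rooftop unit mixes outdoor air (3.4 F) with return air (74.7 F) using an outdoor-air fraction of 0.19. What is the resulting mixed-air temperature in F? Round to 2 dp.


T_mix = 0.19*3.4 + 0.81*74.7 = 61.15 F

61.15 F


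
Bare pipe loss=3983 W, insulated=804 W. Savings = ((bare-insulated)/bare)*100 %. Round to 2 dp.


Savings = ((3983-804)/3983)*100 = 79.81 %

79.81 %


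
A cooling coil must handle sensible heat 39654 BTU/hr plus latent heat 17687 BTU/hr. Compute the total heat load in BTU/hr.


Qt = 39654 + 17687 = 57341 BTU/hr

57341 BTU/hr


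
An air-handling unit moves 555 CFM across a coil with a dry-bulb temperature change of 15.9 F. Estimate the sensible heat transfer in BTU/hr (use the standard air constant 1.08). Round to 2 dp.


Q = 1.08 * 555 * 15.9 = 9530.46 BTU/hr

9530.46 BTU/hr


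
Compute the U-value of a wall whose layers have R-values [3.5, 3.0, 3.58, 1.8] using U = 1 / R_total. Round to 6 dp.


R_total = 3.5 + 3.0 + 3.58 + 1.8 = 11.88
U = 1/11.88 = 0.084175

0.084175


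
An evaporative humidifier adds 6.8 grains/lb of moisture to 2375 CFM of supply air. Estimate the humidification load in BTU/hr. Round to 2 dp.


Q = 0.68 * 2375 * 6.8 = 10982.00 BTU/hr

10982.00 BTU/hr


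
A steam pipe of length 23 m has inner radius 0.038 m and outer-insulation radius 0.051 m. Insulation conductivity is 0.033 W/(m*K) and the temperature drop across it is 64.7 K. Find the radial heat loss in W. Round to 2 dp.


Q = 2*pi*0.033*23*64.7/ln(0.051/0.038) = 1048.64 W

1048.64 W


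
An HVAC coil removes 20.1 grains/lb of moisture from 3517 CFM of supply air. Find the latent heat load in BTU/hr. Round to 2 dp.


Q = 0.68 * 3517 * 20.1 = 48070.36 BTU/hr

48070.36 BTU/hr


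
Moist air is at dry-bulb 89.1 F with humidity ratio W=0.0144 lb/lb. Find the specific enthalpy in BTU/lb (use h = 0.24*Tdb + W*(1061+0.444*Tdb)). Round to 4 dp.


h = 0.24*89.1 + 0.0144*(1061+0.444*89.1) = 37.2321 BTU/lb

37.2321 BTU/lb


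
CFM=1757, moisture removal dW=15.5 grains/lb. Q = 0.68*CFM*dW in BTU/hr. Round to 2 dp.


Q = 0.68 * 1757 * 15.5 = 18518.78 BTU/hr

18518.78 BTU/hr


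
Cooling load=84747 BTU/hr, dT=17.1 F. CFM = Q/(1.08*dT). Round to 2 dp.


CFM = 84747 / (1.08 * 17.1) = 4588.86

4588.86 CFM


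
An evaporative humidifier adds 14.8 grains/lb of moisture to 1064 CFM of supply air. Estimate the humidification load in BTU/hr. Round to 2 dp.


Q = 0.68 * 1064 * 14.8 = 10708.10 BTU/hr

10708.10 BTU/hr


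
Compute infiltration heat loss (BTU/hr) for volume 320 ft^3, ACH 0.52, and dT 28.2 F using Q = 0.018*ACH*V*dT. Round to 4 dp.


Q = 0.018 * 0.52 * 320 * 28.2 = 84.4646 BTU/hr

84.4646 BTU/hr


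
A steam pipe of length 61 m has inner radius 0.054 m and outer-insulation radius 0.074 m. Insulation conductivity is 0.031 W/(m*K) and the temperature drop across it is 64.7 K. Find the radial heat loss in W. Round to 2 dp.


Q = 2*pi*0.031*61*64.7/ln(0.074/0.054) = 2439.80 W

2439.80 W


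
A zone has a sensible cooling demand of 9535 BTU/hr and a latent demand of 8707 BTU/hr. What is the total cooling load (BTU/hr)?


Qt = 9535 + 8707 = 18242 BTU/hr

18242 BTU/hr


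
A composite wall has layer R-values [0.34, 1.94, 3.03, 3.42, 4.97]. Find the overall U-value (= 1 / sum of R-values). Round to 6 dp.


R_total = 0.34 + 1.94 + 3.03 + 3.42 + 4.97 = 13.70
U = 1/13.70 = 0.072993

0.072993


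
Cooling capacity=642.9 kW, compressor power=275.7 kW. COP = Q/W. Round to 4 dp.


COP = 642.9 / 275.7 = 2.3319

2.3319


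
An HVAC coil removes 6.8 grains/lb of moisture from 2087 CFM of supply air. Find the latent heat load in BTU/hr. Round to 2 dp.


Q = 0.68 * 2087 * 6.8 = 9650.29 BTU/hr

9650.29 BTU/hr


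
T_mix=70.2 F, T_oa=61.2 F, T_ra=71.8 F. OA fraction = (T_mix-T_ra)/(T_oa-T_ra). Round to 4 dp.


frac = (70.2 - 71.8) / (61.2 - 71.8) = 0.1509

0.1509


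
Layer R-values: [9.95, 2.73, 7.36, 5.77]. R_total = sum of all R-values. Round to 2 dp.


R_total = 9.95 + 2.73 + 7.36 + 5.77 = 25.81

25.81


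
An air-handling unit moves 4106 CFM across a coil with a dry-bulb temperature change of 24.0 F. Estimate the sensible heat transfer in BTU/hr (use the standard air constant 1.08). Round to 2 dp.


Q = 1.08 * 4106 * 24.0 = 106427.52 BTU/hr

106427.52 BTU/hr


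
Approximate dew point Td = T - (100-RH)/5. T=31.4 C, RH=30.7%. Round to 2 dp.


Td = 31.4 - (100-30.7)/5 = 17.54 C

17.54 C


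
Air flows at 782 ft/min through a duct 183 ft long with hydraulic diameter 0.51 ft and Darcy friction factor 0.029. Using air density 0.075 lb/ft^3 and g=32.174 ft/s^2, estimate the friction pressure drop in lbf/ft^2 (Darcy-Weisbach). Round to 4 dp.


v_fps = 782/60 = 13.0333 ft/s
dp = 0.029*(183/0.51)*0.075*13.0333^2/(2*32.174) = 2.0602 lbf/ft^2

2.0602 lbf/ft^2


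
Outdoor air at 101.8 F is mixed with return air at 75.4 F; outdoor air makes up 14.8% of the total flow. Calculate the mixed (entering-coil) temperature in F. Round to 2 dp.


T_mix = 75.4 + (14.8/100)*(101.8-75.4) = 79.31 F

79.31 F


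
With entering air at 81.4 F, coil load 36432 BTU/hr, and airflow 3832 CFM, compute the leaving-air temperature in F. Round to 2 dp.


dT = 36432/(1.08*3832) = 8.8031
T_leave = 81.4 - 8.8031 = 72.60 F

72.60 F


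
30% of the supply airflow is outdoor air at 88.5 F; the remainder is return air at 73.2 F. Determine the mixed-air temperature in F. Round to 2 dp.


T_mix = 0.3*88.5 + 0.7*73.2 = 77.79 F

77.79 F


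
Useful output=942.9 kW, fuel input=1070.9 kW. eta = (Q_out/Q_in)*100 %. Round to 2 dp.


eta = (942.9/1070.9)*100 = 88.05 %

88.05 %


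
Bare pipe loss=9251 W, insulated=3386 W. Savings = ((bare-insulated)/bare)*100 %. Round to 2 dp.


Savings = ((9251-3386)/9251)*100 = 63.40 %

63.40 %


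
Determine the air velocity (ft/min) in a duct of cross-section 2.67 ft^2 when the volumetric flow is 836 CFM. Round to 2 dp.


V = 836 / 2.67 = 313.11 ft/min

313.11 ft/min


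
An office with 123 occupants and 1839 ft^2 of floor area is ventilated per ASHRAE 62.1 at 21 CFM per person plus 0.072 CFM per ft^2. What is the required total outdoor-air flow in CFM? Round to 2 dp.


Total = 123*21 + 1839*0.072 = 2715.41 CFM

2715.41 CFM
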